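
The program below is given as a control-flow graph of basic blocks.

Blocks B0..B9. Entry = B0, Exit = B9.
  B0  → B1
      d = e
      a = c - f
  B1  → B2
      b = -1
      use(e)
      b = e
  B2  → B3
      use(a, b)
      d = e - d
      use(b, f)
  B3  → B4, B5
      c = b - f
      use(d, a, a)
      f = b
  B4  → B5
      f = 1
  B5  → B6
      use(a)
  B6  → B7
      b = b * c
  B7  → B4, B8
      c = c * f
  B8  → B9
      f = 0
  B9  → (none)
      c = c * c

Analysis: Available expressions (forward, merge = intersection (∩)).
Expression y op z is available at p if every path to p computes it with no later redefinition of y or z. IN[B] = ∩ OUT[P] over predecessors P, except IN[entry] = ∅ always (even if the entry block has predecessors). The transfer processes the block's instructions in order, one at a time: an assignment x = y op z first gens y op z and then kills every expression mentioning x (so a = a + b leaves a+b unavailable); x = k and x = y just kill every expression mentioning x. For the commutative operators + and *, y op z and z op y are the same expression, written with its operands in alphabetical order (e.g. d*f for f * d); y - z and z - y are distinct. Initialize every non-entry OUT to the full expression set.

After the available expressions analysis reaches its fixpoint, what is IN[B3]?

Per-block solution:
  B0:   IN={}   OUT={c-f}
  B1:   IN={c-f}   OUT={c-f}
  B2:   IN={c-f}   OUT={c-f}
  B3:   IN={c-f}   OUT={}
  B4:   IN={}   OUT={}
  B5:   IN={}   OUT={}
  B6:   IN={}   OUT={}
  B7:   IN={}   OUT={}
  B8:   IN={}   OUT={}
  B9:   IN={}   OUT={}

Merge at B3: IN[B3] = OUT[B2] = {c-f}

Answer: {c-f}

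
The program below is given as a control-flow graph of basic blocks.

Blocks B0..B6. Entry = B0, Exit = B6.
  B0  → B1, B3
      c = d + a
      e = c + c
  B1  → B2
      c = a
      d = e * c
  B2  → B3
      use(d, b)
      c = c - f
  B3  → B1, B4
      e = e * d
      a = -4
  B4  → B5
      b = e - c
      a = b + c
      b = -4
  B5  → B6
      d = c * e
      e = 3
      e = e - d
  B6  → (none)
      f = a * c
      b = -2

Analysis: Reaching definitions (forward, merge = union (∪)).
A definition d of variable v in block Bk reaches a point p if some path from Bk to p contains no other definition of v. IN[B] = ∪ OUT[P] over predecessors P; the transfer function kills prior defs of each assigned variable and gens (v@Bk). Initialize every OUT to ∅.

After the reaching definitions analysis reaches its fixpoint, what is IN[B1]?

Answer: {a@B3, c@B0, c@B2, d@B1, e@B0, e@B3}

Trace:
Per-block solution:
  B0:  IN={}  OUT={c@B0, e@B0}
  B1:  IN={a@B3, c@B0, c@B2, d@B1, e@B0, e@B3}  OUT={a@B3, c@B1, d@B1, e@B0, e@B3}
  B2:  IN={a@B3, c@B1, d@B1, e@B0, e@B3}  OUT={a@B3, c@B2, d@B1, e@B0, e@B3}
  B3:  IN={a@B3, c@B0, c@B2, d@B1, e@B0, e@B3}  OUT={a@B3, c@B0, c@B2, d@B1, e@B3}
  B4:  IN={a@B3, c@B0, c@B2, d@B1, e@B3}  OUT={a@B4, b@B4, c@B0, c@B2, d@B1, e@B3}
  B5:  IN={a@B4, b@B4, c@B0, c@B2, d@B1, e@B3}  OUT={a@B4, b@B4, c@B0, c@B2, d@B5, e@B5}
  B6:  IN={a@B4, b@B4, c@B0, c@B2, d@B5, e@B5}  OUT={a@B4, b@B6, c@B0, c@B2, d@B5, e@B5, f@B6}

Merge at B1: IN[B1] = OUT[B0] ⊔ OUT[B3] = {a@B3, c@B0, c@B2, d@B1, e@B0, e@B3}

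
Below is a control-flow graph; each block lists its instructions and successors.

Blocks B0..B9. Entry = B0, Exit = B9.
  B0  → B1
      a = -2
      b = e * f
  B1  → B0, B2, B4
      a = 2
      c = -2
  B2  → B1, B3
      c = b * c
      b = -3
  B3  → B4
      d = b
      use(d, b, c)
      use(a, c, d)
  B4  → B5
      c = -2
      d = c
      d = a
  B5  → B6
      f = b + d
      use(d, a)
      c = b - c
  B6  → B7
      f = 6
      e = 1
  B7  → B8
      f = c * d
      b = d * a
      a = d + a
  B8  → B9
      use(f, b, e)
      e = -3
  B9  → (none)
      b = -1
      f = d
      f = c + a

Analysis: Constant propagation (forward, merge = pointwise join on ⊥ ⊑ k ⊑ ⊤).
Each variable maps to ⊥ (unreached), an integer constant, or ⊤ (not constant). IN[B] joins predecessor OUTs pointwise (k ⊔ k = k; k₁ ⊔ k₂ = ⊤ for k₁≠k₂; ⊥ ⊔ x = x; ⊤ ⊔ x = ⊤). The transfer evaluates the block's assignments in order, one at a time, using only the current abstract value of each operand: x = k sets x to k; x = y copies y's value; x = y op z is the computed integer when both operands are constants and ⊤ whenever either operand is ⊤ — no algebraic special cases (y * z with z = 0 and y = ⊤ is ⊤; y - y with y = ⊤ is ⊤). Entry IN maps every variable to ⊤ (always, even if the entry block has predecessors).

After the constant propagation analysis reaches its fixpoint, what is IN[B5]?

Converged values:
  B0:   IN=(all ⊤)   OUT={a:-2; rest ⊤}
  B1:   IN=(all ⊤)   OUT={a:2, c:-2; rest ⊤}
  B2:   IN={a:2, c:-2; rest ⊤}   OUT={a:2, b:-3; rest ⊤}
  B3:   IN={a:2, b:-3; rest ⊤}   OUT={a:2, b:-3, d:-3; rest ⊤}
  B4:   IN={a:2; rest ⊤}   OUT={a:2, c:-2, d:2; rest ⊤}
  B5:   IN={a:2, c:-2, d:2; rest ⊤}   OUT={a:2, d:2; rest ⊤}
  B6:   IN={a:2, d:2; rest ⊤}   OUT={a:2, d:2, e:1, f:6; rest ⊤}
  B7:   IN={a:2, d:2, e:1, f:6; rest ⊤}   OUT={a:4, b:4, d:2, e:1; rest ⊤}
  B8:   IN={a:4, b:4, d:2, e:1; rest ⊤}   OUT={a:4, b:4, d:2, e:-3; rest ⊤}
  B9:   IN={a:4, b:4, d:2, e:-3; rest ⊤}   OUT={a:4, b:-1, d:2, e:-3; rest ⊤}

Merge at B5: IN[B5] = OUT[B4] = {a: 2, b: ⊤, c: -2, d: 2, e: ⊤, f: ⊤}

Answer: {a: 2, b: ⊤, c: -2, d: 2, e: ⊤, f: ⊤}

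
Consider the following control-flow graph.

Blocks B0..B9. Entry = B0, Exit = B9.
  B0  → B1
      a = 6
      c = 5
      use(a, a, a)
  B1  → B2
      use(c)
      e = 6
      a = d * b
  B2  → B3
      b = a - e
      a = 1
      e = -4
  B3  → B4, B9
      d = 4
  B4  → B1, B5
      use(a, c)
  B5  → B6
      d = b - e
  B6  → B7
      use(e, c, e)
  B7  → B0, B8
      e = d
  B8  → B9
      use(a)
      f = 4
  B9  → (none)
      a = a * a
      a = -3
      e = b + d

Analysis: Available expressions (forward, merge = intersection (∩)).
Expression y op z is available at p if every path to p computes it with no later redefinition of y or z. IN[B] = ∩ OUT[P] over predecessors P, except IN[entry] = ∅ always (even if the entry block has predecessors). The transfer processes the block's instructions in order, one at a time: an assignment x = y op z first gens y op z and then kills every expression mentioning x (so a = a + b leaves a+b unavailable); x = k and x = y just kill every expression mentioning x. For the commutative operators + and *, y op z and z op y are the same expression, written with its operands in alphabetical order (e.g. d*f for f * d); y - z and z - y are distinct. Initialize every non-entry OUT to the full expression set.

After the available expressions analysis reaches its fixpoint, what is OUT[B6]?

Answer: {b-e}

Trace:
Converged values:
  B0:   IN={}   OUT={}
  B1:   IN={}   OUT={b*d}
  B2:   IN={b*d}   OUT={}
  B3:   IN={}   OUT={}
  B4:   IN={}   OUT={}
  B5:   IN={}   OUT={b-e}
  B6:   IN={b-e}   OUT={b-e}
  B7:   IN={b-e}   OUT={}
  B8:   IN={}   OUT={}
  B9:   IN={}   OUT={b+d}

Merge at B6: IN[B6] = OUT[B5] = {b-e}
Applying B6's transfer function to that IN value gives OUT[B6] (row B6 above).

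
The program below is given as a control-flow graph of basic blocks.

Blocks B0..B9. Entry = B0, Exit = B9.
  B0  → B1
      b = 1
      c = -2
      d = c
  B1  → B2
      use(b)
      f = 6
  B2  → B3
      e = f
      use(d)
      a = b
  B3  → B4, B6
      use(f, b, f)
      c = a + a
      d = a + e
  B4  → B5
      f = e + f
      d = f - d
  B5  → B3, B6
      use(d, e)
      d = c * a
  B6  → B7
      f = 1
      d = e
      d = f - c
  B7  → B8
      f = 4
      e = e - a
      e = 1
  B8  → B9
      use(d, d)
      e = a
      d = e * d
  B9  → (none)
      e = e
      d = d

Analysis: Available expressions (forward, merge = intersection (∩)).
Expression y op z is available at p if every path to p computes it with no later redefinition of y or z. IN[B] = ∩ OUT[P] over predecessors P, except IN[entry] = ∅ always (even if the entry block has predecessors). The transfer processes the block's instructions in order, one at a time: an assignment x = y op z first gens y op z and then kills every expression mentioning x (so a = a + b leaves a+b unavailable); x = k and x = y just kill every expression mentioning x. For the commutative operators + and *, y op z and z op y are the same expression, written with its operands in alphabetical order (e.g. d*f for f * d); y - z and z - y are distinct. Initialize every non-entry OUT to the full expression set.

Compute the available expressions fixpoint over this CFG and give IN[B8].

Answer: {a+a}

Derivation:
Fixpoint table:
  B0:   IN={}   OUT={}
  B1:   IN={}   OUT={}
  B2:   IN={}   OUT={}
  B3:   IN={}   OUT={a+a, a+e}
  B4:   IN={a+a, a+e}   OUT={a+a, a+e}
  B5:   IN={a+a, a+e}   OUT={a*c, a+a, a+e}
  B6:   IN={a+a, a+e}   OUT={a+a, a+e, f-c}
  B7:   IN={a+a, a+e, f-c}   OUT={a+a}
  B8:   IN={a+a}   OUT={a+a}
  B9:   IN={a+a}   OUT={a+a}

Merge at B8: IN[B8] = OUT[B7] = {a+a}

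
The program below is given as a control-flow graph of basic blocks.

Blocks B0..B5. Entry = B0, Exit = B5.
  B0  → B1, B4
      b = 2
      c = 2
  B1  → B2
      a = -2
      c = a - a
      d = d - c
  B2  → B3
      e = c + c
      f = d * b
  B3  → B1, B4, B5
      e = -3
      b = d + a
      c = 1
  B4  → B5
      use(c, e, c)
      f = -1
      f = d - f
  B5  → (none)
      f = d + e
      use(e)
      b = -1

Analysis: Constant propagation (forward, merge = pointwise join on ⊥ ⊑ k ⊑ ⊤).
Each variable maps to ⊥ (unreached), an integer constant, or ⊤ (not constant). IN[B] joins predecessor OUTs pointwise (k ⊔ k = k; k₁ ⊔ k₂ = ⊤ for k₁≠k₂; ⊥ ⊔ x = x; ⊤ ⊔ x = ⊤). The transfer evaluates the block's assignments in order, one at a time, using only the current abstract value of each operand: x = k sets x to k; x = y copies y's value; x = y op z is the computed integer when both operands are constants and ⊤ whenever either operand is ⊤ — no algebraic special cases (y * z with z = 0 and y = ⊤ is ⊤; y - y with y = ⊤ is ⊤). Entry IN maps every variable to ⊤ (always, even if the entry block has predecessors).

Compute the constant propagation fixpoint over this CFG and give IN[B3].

Answer: {a: -2, b: ⊤, c: 0, d: ⊤, e: 0, f: ⊤}

Working:
Per-block solution:
  B0:   IN=(all ⊤)   OUT={b:2, c:2; rest ⊤}
  B1:   IN=(all ⊤)   OUT={a:-2, c:0; rest ⊤}
  B2:   IN={a:-2, c:0; rest ⊤}   OUT={a:-2, c:0, e:0; rest ⊤}
  B3:   IN={a:-2, c:0, e:0; rest ⊤}   OUT={a:-2, c:1, e:-3; rest ⊤}
  B4:   IN=(all ⊤)   OUT=(all ⊤)
  B5:   IN=(all ⊤)   OUT={b:-1; rest ⊤}

Merge at B3: IN[B3] = OUT[B2] = {a: -2, b: ⊤, c: 0, d: ⊤, e: 0, f: ⊤}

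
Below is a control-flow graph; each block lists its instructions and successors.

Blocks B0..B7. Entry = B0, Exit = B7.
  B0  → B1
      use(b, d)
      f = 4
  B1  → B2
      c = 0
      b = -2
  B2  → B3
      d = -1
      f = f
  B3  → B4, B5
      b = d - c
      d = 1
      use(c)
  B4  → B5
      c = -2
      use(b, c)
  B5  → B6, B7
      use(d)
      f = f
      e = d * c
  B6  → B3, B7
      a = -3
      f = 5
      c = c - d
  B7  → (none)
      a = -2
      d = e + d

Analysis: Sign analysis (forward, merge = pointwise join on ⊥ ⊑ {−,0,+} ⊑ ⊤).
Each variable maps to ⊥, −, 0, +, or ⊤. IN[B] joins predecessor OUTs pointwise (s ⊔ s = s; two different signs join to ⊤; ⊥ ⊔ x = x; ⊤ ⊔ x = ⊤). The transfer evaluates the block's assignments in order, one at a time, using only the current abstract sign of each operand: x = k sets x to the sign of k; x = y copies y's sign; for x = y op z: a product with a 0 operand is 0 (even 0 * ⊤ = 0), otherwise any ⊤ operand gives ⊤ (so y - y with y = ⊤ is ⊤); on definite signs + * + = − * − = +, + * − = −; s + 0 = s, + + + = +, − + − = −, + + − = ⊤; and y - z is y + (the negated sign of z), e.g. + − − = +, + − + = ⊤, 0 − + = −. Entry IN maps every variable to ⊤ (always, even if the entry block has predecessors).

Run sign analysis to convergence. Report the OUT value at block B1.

Converged values:
  B0:   IN=(all ⊤)   OUT={f:+; rest ⊤}
  B1:   IN={f:+; rest ⊤}   OUT={b:-, c:0, f:+; rest ⊤}
  B2:   IN={b:-, c:0, f:+; rest ⊤}   OUT={b:-, c:0, d:-, f:+; rest ⊤}
  B3:   IN={f:+; rest ⊤}   OUT={d:+, f:+; rest ⊤}
  B4:   IN={d:+, f:+; rest ⊤}   OUT={c:-, d:+, f:+; rest ⊤}
  B5:   IN={d:+, f:+; rest ⊤}   OUT={d:+, f:+; rest ⊤}
  B6:   IN={d:+, f:+; rest ⊤}   OUT={a:-, d:+, f:+; rest ⊤}
  B7:   IN={d:+, f:+; rest ⊤}   OUT={a:-, f:+; rest ⊤}

Merge at B1: IN[B1] = OUT[B0] = {a: ⊤, b: ⊤, c: ⊤, d: ⊤, e: ⊤, f: +}
Applying B1's transfer function to that IN value gives OUT[B1] (row B1 above).

Answer: {a: ⊤, b: -, c: 0, d: ⊤, e: ⊤, f: +}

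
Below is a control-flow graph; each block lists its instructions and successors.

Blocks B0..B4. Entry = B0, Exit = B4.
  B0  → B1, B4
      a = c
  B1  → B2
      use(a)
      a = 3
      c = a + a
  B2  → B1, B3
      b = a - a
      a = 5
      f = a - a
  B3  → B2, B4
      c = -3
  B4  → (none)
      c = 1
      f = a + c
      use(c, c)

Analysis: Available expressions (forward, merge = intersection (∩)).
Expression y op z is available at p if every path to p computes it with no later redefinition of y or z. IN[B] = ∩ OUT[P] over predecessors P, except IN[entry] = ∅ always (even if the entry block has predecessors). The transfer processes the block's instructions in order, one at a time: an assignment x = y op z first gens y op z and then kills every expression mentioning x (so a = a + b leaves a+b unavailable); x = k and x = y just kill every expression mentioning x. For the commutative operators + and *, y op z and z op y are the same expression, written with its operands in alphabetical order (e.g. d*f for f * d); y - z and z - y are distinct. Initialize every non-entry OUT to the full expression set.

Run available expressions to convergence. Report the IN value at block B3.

Converged values:
  B0:  IN={}  OUT={}
  B1:  IN={}  OUT={a+a}
  B2:  IN={}  OUT={a-a}
  B3:  IN={a-a}  OUT={a-a}
  B4:  IN={}  OUT={a+c}

Merge at B3: IN[B3] = OUT[B2] = {a-a}

Answer: {a-a}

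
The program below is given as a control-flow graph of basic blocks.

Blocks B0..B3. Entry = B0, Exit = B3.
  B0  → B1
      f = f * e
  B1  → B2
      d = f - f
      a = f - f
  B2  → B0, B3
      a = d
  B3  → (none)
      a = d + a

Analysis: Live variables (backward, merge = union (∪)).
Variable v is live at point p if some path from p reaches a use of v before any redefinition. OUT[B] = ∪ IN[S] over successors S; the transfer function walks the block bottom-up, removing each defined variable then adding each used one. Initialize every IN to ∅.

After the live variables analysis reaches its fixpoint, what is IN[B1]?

Answer: {e, f}

Trace:
Fixpoint table:
  B0:  IN={e, f}  OUT={e, f}
  B1:  IN={e, f}  OUT={d, e, f}
  B2:  IN={d, e, f}  OUT={a, d, e, f}
  B3:  IN={a, d}  OUT={}

Merge at B1: OUT[B1] = IN[B2] = {d, e, f}
Applying B1's transfer function to that OUT value gives IN[B1] (row B1 above).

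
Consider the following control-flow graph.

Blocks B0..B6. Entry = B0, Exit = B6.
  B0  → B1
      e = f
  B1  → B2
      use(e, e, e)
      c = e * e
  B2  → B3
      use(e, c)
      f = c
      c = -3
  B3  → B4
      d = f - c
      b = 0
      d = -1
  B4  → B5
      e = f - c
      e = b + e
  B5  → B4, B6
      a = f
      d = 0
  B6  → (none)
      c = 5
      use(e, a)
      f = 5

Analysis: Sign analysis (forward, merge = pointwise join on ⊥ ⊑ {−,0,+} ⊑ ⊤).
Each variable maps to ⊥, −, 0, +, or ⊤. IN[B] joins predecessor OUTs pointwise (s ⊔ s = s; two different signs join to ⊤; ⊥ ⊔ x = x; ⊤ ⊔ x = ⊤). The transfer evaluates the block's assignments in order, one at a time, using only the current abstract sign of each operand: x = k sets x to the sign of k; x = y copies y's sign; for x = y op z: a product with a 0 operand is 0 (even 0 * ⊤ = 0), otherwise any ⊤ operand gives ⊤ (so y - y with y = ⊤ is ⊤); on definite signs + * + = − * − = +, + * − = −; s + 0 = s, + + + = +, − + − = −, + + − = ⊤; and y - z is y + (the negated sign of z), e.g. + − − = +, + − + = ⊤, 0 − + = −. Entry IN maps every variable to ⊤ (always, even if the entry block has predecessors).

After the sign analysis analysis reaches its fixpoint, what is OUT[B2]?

Answer: {a: ⊤, b: ⊤, c: -, d: ⊤, e: ⊤, f: ⊤}

Working:
Fixpoint table:
  B0: | IN=(all ⊤) | OUT=(all ⊤)
  B1: | IN=(all ⊤) | OUT=(all ⊤)
  B2: | IN=(all ⊤) | OUT={c:-; rest ⊤}
  B3: | IN={c:-; rest ⊤} | OUT={b:0, c:-, d:-; rest ⊤}
  B4: | IN={b:0, c:-; rest ⊤} | OUT={b:0, c:-; rest ⊤}
  B5: | IN={b:0, c:-; rest ⊤} | OUT={b:0, c:-, d:0; rest ⊤}
  B6: | IN={b:0, c:-, d:0; rest ⊤} | OUT={b:0, c:+, d:0, f:+; rest ⊤}

Merge at B2: IN[B2] = OUT[B1] = {a: ⊤, b: ⊤, c: ⊤, d: ⊤, e: ⊤, f: ⊤}
Applying B2's transfer function to that IN value gives OUT[B2] (row B2 above).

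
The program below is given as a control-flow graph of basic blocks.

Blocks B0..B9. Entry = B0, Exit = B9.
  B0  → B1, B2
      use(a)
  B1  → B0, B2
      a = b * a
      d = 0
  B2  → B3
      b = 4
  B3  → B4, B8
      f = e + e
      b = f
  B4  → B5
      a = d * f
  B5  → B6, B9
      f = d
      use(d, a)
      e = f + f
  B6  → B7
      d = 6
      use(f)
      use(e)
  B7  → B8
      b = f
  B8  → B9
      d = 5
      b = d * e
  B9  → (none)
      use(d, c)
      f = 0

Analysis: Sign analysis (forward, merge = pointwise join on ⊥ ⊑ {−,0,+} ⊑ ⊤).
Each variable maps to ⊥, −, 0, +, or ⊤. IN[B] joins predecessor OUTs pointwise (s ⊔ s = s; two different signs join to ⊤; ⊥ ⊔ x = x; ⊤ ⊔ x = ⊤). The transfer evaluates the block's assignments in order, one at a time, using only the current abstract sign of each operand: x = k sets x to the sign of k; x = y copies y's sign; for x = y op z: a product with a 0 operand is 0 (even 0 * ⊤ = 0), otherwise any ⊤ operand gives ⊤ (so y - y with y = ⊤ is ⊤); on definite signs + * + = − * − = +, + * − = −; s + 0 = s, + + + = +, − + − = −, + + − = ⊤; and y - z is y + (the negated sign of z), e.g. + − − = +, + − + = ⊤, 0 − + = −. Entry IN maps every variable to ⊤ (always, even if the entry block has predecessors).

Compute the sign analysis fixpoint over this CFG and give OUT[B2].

Per-block solution:
  B0:  IN=(all ⊤)  OUT=(all ⊤)
  B1:  IN=(all ⊤)  OUT={d:0; rest ⊤}
  B2:  IN=(all ⊤)  OUT={b:+; rest ⊤}
  B3:  IN={b:+; rest ⊤}  OUT=(all ⊤)
  B4:  IN=(all ⊤)  OUT=(all ⊤)
  B5:  IN=(all ⊤)  OUT=(all ⊤)
  B6:  IN=(all ⊤)  OUT={d:+; rest ⊤}
  B7:  IN={d:+; rest ⊤}  OUT={d:+; rest ⊤}
  B8:  IN=(all ⊤)  OUT={d:+; rest ⊤}
  B9:  IN=(all ⊤)  OUT={f:0; rest ⊤}

Merge at B2: IN[B2] = OUT[B0] ⊔ OUT[B1] = {a: ⊤, b: ⊤, c: ⊤, d: ⊤, e: ⊤, f: ⊤}
Applying B2's transfer function to that IN value gives OUT[B2] (row B2 above).

Answer: {a: ⊤, b: +, c: ⊤, d: ⊤, e: ⊤, f: ⊤}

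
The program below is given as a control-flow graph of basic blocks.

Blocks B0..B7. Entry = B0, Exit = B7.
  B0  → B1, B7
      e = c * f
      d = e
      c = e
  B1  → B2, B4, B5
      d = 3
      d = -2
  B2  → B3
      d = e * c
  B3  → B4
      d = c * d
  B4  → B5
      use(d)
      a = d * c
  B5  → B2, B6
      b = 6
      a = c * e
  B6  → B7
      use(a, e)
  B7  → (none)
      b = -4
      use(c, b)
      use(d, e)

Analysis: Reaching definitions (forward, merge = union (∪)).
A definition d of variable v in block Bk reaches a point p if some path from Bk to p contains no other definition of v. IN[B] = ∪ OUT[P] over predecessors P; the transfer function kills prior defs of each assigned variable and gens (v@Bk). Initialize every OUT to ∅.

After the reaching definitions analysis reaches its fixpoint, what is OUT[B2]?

Fixpoint table:
  B0:  IN={}  OUT={c@B0, d@B0, e@B0}
  B1:  IN={c@B0, d@B0, e@B0}  OUT={c@B0, d@B1, e@B0}
  B2:  IN={a@B5, b@B5, c@B0, d@B1, d@B3, e@B0}  OUT={a@B5, b@B5, c@B0, d@B2, e@B0}
  B3:  IN={a@B5, b@B5, c@B0, d@B2, e@B0}  OUT={a@B5, b@B5, c@B0, d@B3, e@B0}
  B4:  IN={a@B5, b@B5, c@B0, d@B1, d@B3, e@B0}  OUT={a@B4, b@B5, c@B0, d@B1, d@B3, e@B0}
  B5:  IN={a@B4, b@B5, c@B0, d@B1, d@B3, e@B0}  OUT={a@B5, b@B5, c@B0, d@B1, d@B3, e@B0}
  B6:  IN={a@B5, b@B5, c@B0, d@B1, d@B3, e@B0}  OUT={a@B5, b@B5, c@B0, d@B1, d@B3, e@B0}
  B7:  IN={a@B5, b@B5, c@B0, d@B0, d@B1, d@B3, e@B0}  OUT={a@B5, b@B7, c@B0, d@B0, d@B1, d@B3, e@B0}

Merge at B2: IN[B2] = OUT[B1] ⊔ OUT[B5] = {a@B5, b@B5, c@B0, d@B1, d@B3, e@B0}
Applying B2's transfer function to that IN value gives OUT[B2] (row B2 above).

Answer: {a@B5, b@B5, c@B0, d@B2, e@B0}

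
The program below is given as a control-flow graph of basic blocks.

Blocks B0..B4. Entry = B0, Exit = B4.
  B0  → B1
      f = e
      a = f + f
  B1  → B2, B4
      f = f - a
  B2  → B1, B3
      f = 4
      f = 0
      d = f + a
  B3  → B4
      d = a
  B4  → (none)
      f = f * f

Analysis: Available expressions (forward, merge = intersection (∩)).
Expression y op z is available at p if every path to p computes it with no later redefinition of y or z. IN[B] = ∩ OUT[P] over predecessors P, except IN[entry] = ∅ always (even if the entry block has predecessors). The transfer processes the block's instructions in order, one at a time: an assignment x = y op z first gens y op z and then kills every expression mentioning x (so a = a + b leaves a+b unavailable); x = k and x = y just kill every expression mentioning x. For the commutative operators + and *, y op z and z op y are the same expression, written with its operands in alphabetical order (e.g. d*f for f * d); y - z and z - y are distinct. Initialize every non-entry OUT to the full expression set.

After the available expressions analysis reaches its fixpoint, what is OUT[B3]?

Answer: {a+f}

Trace:
Per-block solution:
  B0:   IN={}   OUT={f+f}
  B1:   IN={}   OUT={}
  B2:   IN={}   OUT={a+f}
  B3:   IN={a+f}   OUT={a+f}
  B4:   IN={}   OUT={}

Merge at B3: IN[B3] = OUT[B2] = {a+f}
Applying B3's transfer function to that IN value gives OUT[B3] (row B3 above).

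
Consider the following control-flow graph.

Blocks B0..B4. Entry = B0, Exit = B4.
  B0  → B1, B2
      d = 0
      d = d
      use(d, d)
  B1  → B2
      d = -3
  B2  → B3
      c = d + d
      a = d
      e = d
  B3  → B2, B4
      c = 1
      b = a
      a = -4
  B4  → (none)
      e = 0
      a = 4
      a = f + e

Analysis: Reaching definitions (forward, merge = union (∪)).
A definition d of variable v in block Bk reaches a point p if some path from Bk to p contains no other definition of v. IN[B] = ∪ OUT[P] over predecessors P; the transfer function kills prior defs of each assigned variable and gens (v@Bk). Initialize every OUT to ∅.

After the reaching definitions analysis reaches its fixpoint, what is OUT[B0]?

Answer: {d@B0}

Working:
Fixpoint table:
  B0:   IN={}   OUT={d@B0}
  B1:   IN={d@B0}   OUT={d@B1}
  B2:   IN={a@B3, b@B3, c@B3, d@B0, d@B1, e@B2}   OUT={a@B2, b@B3, c@B2, d@B0, d@B1, e@B2}
  B3:   IN={a@B2, b@B3, c@B2, d@B0, d@B1, e@B2}   OUT={a@B3, b@B3, c@B3, d@B0, d@B1, e@B2}
  B4:   IN={a@B3, b@B3, c@B3, d@B0, d@B1, e@B2}   OUT={a@B4, b@B3, c@B3, d@B0, d@B1, e@B4}

B0 is the boundary node: IN[B0] = {}
Applying B0's transfer function to that IN value gives OUT[B0] (row B0 above).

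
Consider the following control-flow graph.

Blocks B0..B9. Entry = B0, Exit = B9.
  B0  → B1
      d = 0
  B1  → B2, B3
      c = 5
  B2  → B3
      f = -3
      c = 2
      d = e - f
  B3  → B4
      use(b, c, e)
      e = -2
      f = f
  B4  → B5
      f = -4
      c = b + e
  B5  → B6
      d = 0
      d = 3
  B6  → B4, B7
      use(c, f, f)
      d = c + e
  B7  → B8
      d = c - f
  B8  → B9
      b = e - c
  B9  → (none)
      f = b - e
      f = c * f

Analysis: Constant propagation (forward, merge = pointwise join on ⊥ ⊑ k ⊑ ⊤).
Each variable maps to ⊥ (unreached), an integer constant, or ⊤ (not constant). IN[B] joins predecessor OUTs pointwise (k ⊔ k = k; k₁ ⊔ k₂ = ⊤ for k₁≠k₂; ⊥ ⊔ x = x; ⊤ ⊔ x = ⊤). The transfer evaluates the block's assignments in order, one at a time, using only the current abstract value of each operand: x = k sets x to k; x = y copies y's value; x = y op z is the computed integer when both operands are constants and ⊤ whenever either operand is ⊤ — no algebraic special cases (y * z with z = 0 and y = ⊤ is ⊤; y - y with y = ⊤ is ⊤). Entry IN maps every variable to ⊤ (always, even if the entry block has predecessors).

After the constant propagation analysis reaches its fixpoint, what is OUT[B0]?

Converged values:
  B0:  IN=(all ⊤)  OUT={d:0; rest ⊤}
  B1:  IN={d:0; rest ⊤}  OUT={c:5, d:0; rest ⊤}
  B2:  IN={c:5, d:0; rest ⊤}  OUT={c:2, f:-3; rest ⊤}
  B3:  IN=(all ⊤)  OUT={e:-2; rest ⊤}
  B4:  IN={e:-2; rest ⊤}  OUT={e:-2, f:-4; rest ⊤}
  B5:  IN={e:-2, f:-4; rest ⊤}  OUT={d:3, e:-2, f:-4; rest ⊤}
  B6:  IN={d:3, e:-2, f:-4; rest ⊤}  OUT={e:-2, f:-4; rest ⊤}
  B7:  IN={e:-2, f:-4; rest ⊤}  OUT={e:-2, f:-4; rest ⊤}
  B8:  IN={e:-2, f:-4; rest ⊤}  OUT={e:-2, f:-4; rest ⊤}
  B9:  IN={e:-2, f:-4; rest ⊤}  OUT={e:-2; rest ⊤}

B0 is the boundary node: IN[B0] = {a: ⊤, b: ⊤, c: ⊤, d: ⊤, e: ⊤, f: ⊤}
Applying B0's transfer function to that IN value gives OUT[B0] (row B0 above).

Answer: {a: ⊤, b: ⊤, c: ⊤, d: 0, e: ⊤, f: ⊤}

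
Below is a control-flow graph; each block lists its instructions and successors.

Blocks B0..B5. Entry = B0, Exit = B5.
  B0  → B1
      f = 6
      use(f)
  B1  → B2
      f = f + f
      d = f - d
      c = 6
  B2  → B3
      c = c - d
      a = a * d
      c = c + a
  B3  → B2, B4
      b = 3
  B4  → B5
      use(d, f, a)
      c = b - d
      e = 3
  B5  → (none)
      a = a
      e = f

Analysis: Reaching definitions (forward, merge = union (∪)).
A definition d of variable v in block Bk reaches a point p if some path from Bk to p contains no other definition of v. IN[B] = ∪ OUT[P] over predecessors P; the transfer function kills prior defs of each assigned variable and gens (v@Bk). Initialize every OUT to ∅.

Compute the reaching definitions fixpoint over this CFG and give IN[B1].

Converged values:
  B0:   IN={}   OUT={f@B0}
  B1:   IN={f@B0}   OUT={c@B1, d@B1, f@B1}
  B2:   IN={a@B2, b@B3, c@B1, c@B2, d@B1, f@B1}   OUT={a@B2, b@B3, c@B2, d@B1, f@B1}
  B3:   IN={a@B2, b@B3, c@B2, d@B1, f@B1}   OUT={a@B2, b@B3, c@B2, d@B1, f@B1}
  B4:   IN={a@B2, b@B3, c@B2, d@B1, f@B1}   OUT={a@B2, b@B3, c@B4, d@B1, e@B4, f@B1}
  B5:   IN={a@B2, b@B3, c@B4, d@B1, e@B4, f@B1}   OUT={a@B5, b@B3, c@B4, d@B1, e@B5, f@B1}

Merge at B1: IN[B1] = OUT[B0] = {f@B0}

Answer: {f@B0}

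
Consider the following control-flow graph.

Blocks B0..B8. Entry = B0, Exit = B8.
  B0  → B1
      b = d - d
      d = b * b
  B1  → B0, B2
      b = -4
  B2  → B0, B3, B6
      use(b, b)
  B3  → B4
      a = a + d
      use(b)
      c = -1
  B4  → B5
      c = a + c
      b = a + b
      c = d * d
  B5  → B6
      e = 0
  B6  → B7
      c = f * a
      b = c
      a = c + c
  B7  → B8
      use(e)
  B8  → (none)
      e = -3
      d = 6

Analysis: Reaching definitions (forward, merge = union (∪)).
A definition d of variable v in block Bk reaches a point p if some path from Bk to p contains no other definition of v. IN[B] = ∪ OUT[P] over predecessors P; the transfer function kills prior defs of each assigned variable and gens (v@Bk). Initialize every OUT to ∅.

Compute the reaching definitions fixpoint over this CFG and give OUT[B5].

Answer: {a@B3, b@B4, c@B4, d@B0, e@B5}

Derivation:
Fixpoint table:
  B0:   IN={b@B1, d@B0}   OUT={b@B0, d@B0}
  B1:   IN={b@B0, d@B0}   OUT={b@B1, d@B0}
  B2:   IN={b@B1, d@B0}   OUT={b@B1, d@B0}
  B3:   IN={b@B1, d@B0}   OUT={a@B3, b@B1, c@B3, d@B0}
  B4:   IN={a@B3, b@B1, c@B3, d@B0}   OUT={a@B3, b@B4, c@B4, d@B0}
  B5:   IN={a@B3, b@B4, c@B4, d@B0}   OUT={a@B3, b@B4, c@B4, d@B0, e@B5}
  B6:   IN={a@B3, b@B1, b@B4, c@B4, d@B0, e@B5}   OUT={a@B6, b@B6, c@B6, d@B0, e@B5}
  B7:   IN={a@B6, b@B6, c@B6, d@B0, e@B5}   OUT={a@B6, b@B6, c@B6, d@B0, e@B5}
  B8:   IN={a@B6, b@B6, c@B6, d@B0, e@B5}   OUT={a@B6, b@B6, c@B6, d@B8, e@B8}

Merge at B5: IN[B5] = OUT[B4] = {a@B3, b@B4, c@B4, d@B0}
Applying B5's transfer function to that IN value gives OUT[B5] (row B5 above).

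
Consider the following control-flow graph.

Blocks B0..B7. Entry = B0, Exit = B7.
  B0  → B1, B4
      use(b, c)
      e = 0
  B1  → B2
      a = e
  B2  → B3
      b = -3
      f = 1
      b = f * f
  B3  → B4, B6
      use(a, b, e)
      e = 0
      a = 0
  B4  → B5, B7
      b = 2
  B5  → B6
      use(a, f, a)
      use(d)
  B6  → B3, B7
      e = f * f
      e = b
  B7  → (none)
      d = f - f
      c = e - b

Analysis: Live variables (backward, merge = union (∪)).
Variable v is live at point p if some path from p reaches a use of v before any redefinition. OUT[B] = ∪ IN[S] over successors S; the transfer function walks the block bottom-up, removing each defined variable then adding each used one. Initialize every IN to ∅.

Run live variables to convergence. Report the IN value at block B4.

Converged values:
  B0: | IN={a, b, c, d, f} | OUT={a, d, e, f}
  B1: | IN={d, e} | OUT={a, d, e}
  B2: | IN={a, d, e} | OUT={a, b, d, e, f}
  B3: | IN={a, b, d, e, f} | OUT={a, b, d, e, f}
  B4: | IN={a, d, e, f} | OUT={a, b, d, e, f}
  B5: | IN={a, b, d, f} | OUT={a, b, d, f}
  B6: | IN={a, b, d, f} | OUT={a, b, d, e, f}
  B7: | IN={b, e, f} | OUT={}

Merge at B4: OUT[B4] = IN[B5] ⊔ IN[B7] = {a, b, d, e, f}
Applying B4's transfer function to that OUT value gives IN[B4] (row B4 above).

Answer: {a, d, e, f}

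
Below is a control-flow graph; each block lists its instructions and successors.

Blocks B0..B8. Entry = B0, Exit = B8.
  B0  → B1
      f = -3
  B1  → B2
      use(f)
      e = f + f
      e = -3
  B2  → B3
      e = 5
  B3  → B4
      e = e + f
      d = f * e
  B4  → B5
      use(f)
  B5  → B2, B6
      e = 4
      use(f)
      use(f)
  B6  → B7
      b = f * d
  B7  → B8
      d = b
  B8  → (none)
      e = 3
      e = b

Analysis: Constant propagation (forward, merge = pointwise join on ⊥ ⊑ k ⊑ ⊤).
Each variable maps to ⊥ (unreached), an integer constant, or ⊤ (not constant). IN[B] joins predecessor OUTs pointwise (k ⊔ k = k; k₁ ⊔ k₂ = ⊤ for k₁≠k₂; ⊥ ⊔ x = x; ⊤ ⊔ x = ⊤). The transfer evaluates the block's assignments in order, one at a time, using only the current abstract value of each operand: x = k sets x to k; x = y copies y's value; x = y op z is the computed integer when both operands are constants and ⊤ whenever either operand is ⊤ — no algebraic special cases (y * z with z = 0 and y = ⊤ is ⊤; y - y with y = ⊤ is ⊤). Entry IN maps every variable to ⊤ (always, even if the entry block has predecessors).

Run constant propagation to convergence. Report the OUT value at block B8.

Per-block solution:
  B0:   IN=(all ⊤)   OUT={f:-3; rest ⊤}
  B1:   IN={f:-3; rest ⊤}   OUT={e:-3, f:-3; rest ⊤}
  B2:   IN={f:-3; rest ⊤}   OUT={e:5, f:-3; rest ⊤}
  B3:   IN={e:5, f:-3; rest ⊤}   OUT={d:-6, e:2, f:-3; rest ⊤}
  B4:   IN={d:-6, e:2, f:-3; rest ⊤}   OUT={d:-6, e:2, f:-3; rest ⊤}
  B5:   IN={d:-6, e:2, f:-3; rest ⊤}   OUT={d:-6, e:4, f:-3; rest ⊤}
  B6:   IN={d:-6, e:4, f:-3; rest ⊤}   OUT={b:18, d:-6, e:4, f:-3; rest ⊤}
  B7:   IN={b:18, d:-6, e:4, f:-3; rest ⊤}   OUT={b:18, d:18, e:4, f:-3; rest ⊤}
  B8:   IN={b:18, d:18, e:4, f:-3; rest ⊤}   OUT={b:18, d:18, e:18, f:-3; rest ⊤}

Merge at B8: IN[B8] = OUT[B7] = {a: ⊤, b: 18, c: ⊤, d: 18, e: 4, f: -3}
Applying B8's transfer function to that IN value gives OUT[B8] (row B8 above).

Answer: {a: ⊤, b: 18, c: ⊤, d: 18, e: 18, f: -3}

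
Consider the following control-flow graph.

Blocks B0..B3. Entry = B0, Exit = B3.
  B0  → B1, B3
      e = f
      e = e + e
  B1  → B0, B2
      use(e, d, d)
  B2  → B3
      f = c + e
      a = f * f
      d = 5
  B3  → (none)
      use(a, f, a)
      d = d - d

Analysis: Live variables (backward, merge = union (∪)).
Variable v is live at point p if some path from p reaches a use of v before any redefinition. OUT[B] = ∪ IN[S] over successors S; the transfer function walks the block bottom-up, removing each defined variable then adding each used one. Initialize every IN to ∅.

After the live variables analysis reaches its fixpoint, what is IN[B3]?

Fixpoint table:
  B0: | IN={a, c, d, f} | OUT={a, c, d, e, f}
  B1: | IN={a, c, d, e, f} | OUT={a, c, d, e, f}
  B2: | IN={c, e} | OUT={a, d, f}
  B3: | IN={a, d, f} | OUT={}

B3 is the boundary node: OUT[B3] = {}
Applying B3's transfer function to that OUT value gives IN[B3] (row B3 above).

Answer: {a, d, f}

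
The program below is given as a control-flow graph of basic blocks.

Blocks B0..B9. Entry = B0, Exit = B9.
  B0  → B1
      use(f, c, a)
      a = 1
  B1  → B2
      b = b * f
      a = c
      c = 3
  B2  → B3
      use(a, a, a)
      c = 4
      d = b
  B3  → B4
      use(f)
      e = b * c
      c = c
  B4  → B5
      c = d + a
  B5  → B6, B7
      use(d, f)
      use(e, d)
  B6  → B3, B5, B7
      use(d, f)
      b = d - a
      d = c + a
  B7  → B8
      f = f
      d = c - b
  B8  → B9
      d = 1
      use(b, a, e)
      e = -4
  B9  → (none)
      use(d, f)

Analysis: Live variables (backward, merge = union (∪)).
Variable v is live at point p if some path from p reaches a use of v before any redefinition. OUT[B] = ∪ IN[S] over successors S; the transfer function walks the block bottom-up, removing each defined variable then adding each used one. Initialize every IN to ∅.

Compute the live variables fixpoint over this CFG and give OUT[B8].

Answer: {d, f}

Trace:
Converged values:
  B0:  IN={a, b, c, f}  OUT={b, c, f}
  B1:  IN={b, c, f}  OUT={a, b, f}
  B2:  IN={a, b, f}  OUT={a, b, c, d, f}
  B3:  IN={a, b, c, d, f}  OUT={a, b, d, e, f}
  B4:  IN={a, b, d, e, f}  OUT={a, b, c, d, e, f}
  B5:  IN={a, b, c, d, e, f}  OUT={a, b, c, d, e, f}
  B6:  IN={a, c, d, e, f}  OUT={a, b, c, d, e, f}
  B7:  IN={a, b, c, e, f}  OUT={a, b, e, f}
  B8:  IN={a, b, e, f}  OUT={d, f}
  B9:  IN={d, f}  OUT={}

Merge at B8: OUT[B8] = IN[B9] = {d, f}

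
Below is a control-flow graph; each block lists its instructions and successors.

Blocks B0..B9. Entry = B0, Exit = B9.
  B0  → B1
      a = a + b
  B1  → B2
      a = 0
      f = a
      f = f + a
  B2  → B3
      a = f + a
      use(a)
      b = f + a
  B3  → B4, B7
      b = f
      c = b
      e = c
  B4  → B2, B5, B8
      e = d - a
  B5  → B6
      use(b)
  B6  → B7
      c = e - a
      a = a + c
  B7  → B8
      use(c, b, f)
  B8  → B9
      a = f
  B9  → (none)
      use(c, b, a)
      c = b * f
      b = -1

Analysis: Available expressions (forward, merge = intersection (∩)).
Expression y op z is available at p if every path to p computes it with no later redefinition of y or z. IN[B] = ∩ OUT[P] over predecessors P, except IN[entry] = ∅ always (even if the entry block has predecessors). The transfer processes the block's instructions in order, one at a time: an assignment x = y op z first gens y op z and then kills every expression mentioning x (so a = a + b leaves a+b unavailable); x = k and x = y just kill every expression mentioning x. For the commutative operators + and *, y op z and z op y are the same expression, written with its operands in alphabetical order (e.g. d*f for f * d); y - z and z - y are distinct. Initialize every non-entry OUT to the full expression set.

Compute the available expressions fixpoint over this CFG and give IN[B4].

Answer: {a+f}

Derivation:
Per-block solution:
  B0:   IN={}   OUT={}
  B1:   IN={}   OUT={}
  B2:   IN={}   OUT={a+f}
  B3:   IN={a+f}   OUT={a+f}
  B4:   IN={a+f}   OUT={a+f, d-a}
  B5:   IN={a+f, d-a}   OUT={a+f, d-a}
  B6:   IN={a+f, d-a}   OUT={}
  B7:   IN={}   OUT={}
  B8:   IN={}   OUT={}
  B9:   IN={}   OUT={}

Merge at B4: IN[B4] = OUT[B3] = {a+f}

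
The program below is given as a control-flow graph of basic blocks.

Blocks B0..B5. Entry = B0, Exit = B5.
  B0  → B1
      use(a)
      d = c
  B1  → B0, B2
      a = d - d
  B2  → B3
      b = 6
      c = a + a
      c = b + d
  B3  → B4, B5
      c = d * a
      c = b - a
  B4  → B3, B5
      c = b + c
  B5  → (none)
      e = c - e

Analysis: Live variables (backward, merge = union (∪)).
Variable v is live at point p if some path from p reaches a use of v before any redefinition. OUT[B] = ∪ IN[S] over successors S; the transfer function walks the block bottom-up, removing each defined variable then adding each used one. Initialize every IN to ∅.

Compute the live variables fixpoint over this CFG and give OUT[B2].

Answer: {a, b, d, e}

Trace:
Per-block solution:
  B0:   IN={a, c, e}   OUT={c, d, e}
  B1:   IN={c, d, e}   OUT={a, c, d, e}
  B2:   IN={a, d, e}   OUT={a, b, d, e}
  B3:   IN={a, b, d, e}   OUT={a, b, c, d, e}
  B4:   IN={a, b, c, d, e}   OUT={a, b, c, d, e}
  B5:   IN={c, e}   OUT={}

Merge at B2: OUT[B2] = IN[B3] = {a, b, d, e}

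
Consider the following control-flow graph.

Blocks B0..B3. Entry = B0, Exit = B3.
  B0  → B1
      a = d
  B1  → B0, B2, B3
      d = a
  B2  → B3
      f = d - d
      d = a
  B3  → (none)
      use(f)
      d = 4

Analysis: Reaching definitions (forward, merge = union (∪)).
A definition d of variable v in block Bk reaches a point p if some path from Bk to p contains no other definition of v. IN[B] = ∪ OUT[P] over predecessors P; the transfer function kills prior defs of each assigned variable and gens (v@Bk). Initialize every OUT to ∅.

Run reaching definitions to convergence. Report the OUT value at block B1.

Per-block solution:
  B0: | IN={a@B0, d@B1} | OUT={a@B0, d@B1}
  B1: | IN={a@B0, d@B1} | OUT={a@B0, d@B1}
  B2: | IN={a@B0, d@B1} | OUT={a@B0, d@B2, f@B2}
  B3: | IN={a@B0, d@B1, d@B2, f@B2} | OUT={a@B0, d@B3, f@B2}

Merge at B1: IN[B1] = OUT[B0] = {a@B0, d@B1}
Applying B1's transfer function to that IN value gives OUT[B1] (row B1 above).

Answer: {a@B0, d@B1}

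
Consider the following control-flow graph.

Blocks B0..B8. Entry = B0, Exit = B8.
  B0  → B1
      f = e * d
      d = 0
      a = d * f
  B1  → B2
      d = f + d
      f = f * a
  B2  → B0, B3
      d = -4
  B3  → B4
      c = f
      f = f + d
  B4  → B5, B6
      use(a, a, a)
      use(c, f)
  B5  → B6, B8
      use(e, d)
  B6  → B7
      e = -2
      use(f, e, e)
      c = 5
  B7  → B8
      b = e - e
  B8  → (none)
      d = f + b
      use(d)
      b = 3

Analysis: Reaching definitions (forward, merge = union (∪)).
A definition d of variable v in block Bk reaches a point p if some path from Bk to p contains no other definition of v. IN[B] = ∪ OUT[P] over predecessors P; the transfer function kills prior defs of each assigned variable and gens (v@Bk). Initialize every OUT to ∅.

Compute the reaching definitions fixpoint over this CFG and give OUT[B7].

Fixpoint table:
  B0: | IN={a@B0, d@B2, f@B1} | OUT={a@B0, d@B0, f@B0}
  B1: | IN={a@B0, d@B0, f@B0} | OUT={a@B0, d@B1, f@B1}
  B2: | IN={a@B0, d@B1, f@B1} | OUT={a@B0, d@B2, f@B1}
  B3: | IN={a@B0, d@B2, f@B1} | OUT={a@B0, c@B3, d@B2, f@B3}
  B4: | IN={a@B0, c@B3, d@B2, f@B3} | OUT={a@B0, c@B3, d@B2, f@B3}
  B5: | IN={a@B0, c@B3, d@B2, f@B3} | OUT={a@B0, c@B3, d@B2, f@B3}
  B6: | IN={a@B0, c@B3, d@B2, f@B3} | OUT={a@B0, c@B6, d@B2, e@B6, f@B3}
  B7: | IN={a@B0, c@B6, d@B2, e@B6, f@B3} | OUT={a@B0, b@B7, c@B6, d@B2, e@B6, f@B3}
  B8: | IN={a@B0, b@B7, c@B3, c@B6, d@B2, e@B6, f@B3} | OUT={a@B0, b@B8, c@B3, c@B6, d@B8, e@B6, f@B3}

Merge at B7: IN[B7] = OUT[B6] = {a@B0, c@B6, d@B2, e@B6, f@B3}
Applying B7's transfer function to that IN value gives OUT[B7] (row B7 above).

Answer: {a@B0, b@B7, c@B6, d@B2, e@B6, f@B3}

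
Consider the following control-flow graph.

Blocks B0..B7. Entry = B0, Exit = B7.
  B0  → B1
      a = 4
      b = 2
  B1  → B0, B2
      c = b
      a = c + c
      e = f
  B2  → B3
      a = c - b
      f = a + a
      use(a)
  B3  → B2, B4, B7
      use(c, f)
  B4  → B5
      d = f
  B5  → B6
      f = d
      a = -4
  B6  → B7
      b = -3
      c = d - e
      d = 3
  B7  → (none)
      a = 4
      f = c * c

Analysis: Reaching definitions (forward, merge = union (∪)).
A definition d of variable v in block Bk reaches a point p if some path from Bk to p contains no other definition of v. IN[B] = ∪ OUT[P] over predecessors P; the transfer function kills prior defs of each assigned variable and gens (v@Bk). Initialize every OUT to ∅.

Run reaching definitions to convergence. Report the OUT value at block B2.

Answer: {a@B2, b@B0, c@B1, e@B1, f@B2}

Derivation:
Fixpoint table:
  B0:   IN={a@B1, b@B0, c@B1, e@B1}   OUT={a@B0, b@B0, c@B1, e@B1}
  B1:   IN={a@B0, b@B0, c@B1, e@B1}   OUT={a@B1, b@B0, c@B1, e@B1}
  B2:   IN={a@B1, a@B2, b@B0, c@B1, e@B1, f@B2}   OUT={a@B2, b@B0, c@B1, e@B1, f@B2}
  B3:   IN={a@B2, b@B0, c@B1, e@B1, f@B2}   OUT={a@B2, b@B0, c@B1, e@B1, f@B2}
  B4:   IN={a@B2, b@B0, c@B1, e@B1, f@B2}   OUT={a@B2, b@B0, c@B1, d@B4, e@B1, f@B2}
  B5:   IN={a@B2, b@B0, c@B1, d@B4, e@B1, f@B2}   OUT={a@B5, b@B0, c@B1, d@B4, e@B1, f@B5}
  B6:   IN={a@B5, b@B0, c@B1, d@B4, e@B1, f@B5}   OUT={a@B5, b@B6, c@B6, d@B6, e@B1, f@B5}
  B7:   IN={a@B2, a@B5, b@B0, b@B6, c@B1, c@B6, d@B6, e@B1, f@B2, f@B5}   OUT={a@B7, b@B0, b@B6, c@B1, c@B6, d@B6, e@B1, f@B7}

Merge at B2: IN[B2] = OUT[B1] ⊔ OUT[B3] = {a@B1, a@B2, b@B0, c@B1, e@B1, f@B2}
Applying B2's transfer function to that IN value gives OUT[B2] (row B2 above).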